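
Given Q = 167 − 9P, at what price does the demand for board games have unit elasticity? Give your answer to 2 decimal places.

9.28

For linear demand Q = a − bP, ε = −bP/(a − bP). |ε| = 1 when bP = a − bP, i.e. P = a/(2b).
P = 167/(2·9) = 167/18 = 9.2778.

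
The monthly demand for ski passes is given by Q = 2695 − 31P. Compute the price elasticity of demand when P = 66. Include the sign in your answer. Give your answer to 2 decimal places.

At P = 66, Q = 649.
dQ/dP = −31.
ε = (dQ/dP)(P/Q) = (-31)(66/649).

-3.15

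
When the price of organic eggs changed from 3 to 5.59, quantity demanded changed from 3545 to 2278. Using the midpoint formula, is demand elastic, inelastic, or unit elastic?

inelastic

Arc ε ≈ -0.722.
|ε| = 0.72 < 1.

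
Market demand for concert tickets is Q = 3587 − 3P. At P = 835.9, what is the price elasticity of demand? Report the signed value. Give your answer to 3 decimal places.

-2.323

At P = 835.9, Q = 1079.300.
dQ/dP = −3.
ε = (dQ/dP)(P/Q) = (-3)(835.9/1079.300).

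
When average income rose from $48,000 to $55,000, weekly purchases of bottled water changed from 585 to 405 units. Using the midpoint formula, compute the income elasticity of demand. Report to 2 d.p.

ΔQ = -180, ΔI = 7000. Midpoints: Ī = 51,500, Q̄ = 495.0.
ε_I = (ΔQ/ΔI)(Ī/Q̄) = (-180/7000)(51500/495.0).

-2.68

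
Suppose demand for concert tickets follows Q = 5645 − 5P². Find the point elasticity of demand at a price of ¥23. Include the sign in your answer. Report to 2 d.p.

At P = 23, Q = 3000.
dQ/dP = −10P = -230.
ε = (dQ/dP)(P/Q) = (-230)(23/3000).

-1.76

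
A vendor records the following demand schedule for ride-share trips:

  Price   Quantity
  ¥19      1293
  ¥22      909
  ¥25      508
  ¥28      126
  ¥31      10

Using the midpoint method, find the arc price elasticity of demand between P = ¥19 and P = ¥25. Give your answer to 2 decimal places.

At P = 19, Q = 1293; at P = 25, Q = 508.
ΔQ = -785, ΔP = 6. Midpoints: P̄ = 22.00, Q̄ = 900.5.
ε = (ΔQ/ΔP)(P̄/Q̄) = (-785/6)(22.00/900.5).

-3.20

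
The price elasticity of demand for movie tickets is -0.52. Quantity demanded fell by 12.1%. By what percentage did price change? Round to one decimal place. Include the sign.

%ΔP ≈ %ΔQ / ε = (-12.1%)/(-0.52) = 23.27%.

23.3%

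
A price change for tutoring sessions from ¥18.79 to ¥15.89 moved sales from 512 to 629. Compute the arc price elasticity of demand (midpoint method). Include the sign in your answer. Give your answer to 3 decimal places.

-1.226

ΔQ = 629 − 512 = 117; ΔP = 15.89 − 18.79 = -2.9.
Midpoints: P̄ = 17.34, Q̄ = 570.5.
ε = (ΔQ/ΔP)(P̄/Q̄) = (117/-2.9)(17.34/570.5).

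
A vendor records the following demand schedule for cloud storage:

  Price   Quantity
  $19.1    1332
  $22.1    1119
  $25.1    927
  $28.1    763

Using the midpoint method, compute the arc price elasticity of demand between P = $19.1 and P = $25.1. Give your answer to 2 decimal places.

-1.32

At P = 19.1, Q = 1332; at P = 25.1, Q = 927.
ΔQ = -405, ΔP = 6.0. Midpoints: P̄ = 22.10, Q̄ = 1129.5.
ε = (ΔQ/ΔP)(P̄/Q̄) = (-405/6.0)(22.10/1129.5).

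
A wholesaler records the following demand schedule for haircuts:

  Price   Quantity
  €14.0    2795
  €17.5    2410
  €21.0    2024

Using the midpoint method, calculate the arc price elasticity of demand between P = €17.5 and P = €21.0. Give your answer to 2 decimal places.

-0.96

At P = 17.5, Q = 2410; at P = 21.0, Q = 2024.
ΔQ = -386, ΔP = 3.5. Midpoints: P̄ = 19.25, Q̄ = 2217.0.
ε = (ΔQ/ΔP)(P̄/Q̄) = (-386/3.5)(19.25/2217.0).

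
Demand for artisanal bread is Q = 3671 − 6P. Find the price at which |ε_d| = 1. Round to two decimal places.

305.92

For linear demand Q = a − bP, ε = −bP/(a − bP). |ε| = 1 when bP = a − bP, i.e. P = a/(2b).
P = 3671/(2·6) = 3671/12 = 305.9167.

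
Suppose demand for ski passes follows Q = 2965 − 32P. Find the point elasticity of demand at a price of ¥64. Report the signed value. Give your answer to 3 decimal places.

-2.233

At P = 64, Q = 917.
dQ/dP = −32.
ε = (dQ/dP)(P/Q) = (-32)(64/917).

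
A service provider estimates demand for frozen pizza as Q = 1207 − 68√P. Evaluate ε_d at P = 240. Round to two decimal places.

At P = 240, Q = 153.549.
dQ/dP = −68/(2√P) = -2.195.
ε = (dQ/dP)(P/Q) = (-2.195)(240/153.549).
|ε| > 1, so demand is elastic at this price.

-3.43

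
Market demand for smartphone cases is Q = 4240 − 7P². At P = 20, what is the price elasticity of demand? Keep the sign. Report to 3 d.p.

-3.889

At P = 20, Q = 1440.
dQ/dP = −14P = -280.
ε = (dQ/dP)(P/Q) = (-280)(20/1440).
|ε| > 1, so demand is elastic at this price.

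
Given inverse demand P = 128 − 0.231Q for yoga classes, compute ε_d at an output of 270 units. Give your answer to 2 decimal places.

-1.05

At Q = 270, P = 128 − 0.231(270) = 65.63.
dP/dQ = −0.231, so dQ/dP = 1/(−0.231) = -4.329.
ε = (dQ/dP)(P/Q) = (-4.329)(65.63/270).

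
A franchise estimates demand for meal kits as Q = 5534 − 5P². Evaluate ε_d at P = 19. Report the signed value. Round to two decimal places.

At P = 19, Q = 3729.
dQ/dP = −10P = -190.
ε = (dQ/dP)(P/Q) = (-190)(19/3729).
|ε| < 1, so demand is inelastic at this price.

-0.97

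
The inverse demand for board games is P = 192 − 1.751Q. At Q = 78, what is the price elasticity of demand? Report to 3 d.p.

At Q = 78, P = 192 − 1.751(78) = 55.42.
dP/dQ = −1.751, so dQ/dP = 1/(−1.751) = -0.571.
ε = (dQ/dP)(P/Q) = (-0.571)(55.42/78).

-0.406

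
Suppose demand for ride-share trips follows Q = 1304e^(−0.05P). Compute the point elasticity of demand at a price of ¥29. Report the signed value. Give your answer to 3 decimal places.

At P = 29, Q = 305.880.
dQ/dP = −0.05·1304e^(−0.05P) = −0.05Q = -15.294.
ε = (dQ/dP)(P/Q) = (-15.294)(29/305.880).

-1.450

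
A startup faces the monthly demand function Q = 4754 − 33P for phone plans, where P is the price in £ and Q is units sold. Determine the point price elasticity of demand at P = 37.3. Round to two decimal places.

At P = 37.3, Q = 3523.100.
dQ/dP = −33.
ε = (dQ/dP)(P/Q) = (-33)(37.3/3523.100).
|ε| < 1, so demand is inelastic at this price.

-0.35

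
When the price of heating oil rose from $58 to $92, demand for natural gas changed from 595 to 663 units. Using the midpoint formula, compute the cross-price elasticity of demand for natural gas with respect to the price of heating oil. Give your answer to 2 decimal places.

0.24

ΔQ_x = 663 − 595 = 68; ΔP_y = 92 − 58 = 34.
Midpoints: P̄_y = 75.00, Q̄_x = 629.0.
ε_xy = (ΔQ_x/ΔP_y)(P̄_y/Q̄_x) = (68/34)(75.00/629.0).
ε_xy > 0, so the goods are substitutes.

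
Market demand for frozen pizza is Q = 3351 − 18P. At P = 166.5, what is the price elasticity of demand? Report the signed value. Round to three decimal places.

-8.466

At P = 166.5, Q = 354.
dQ/dP = −18.
ε = (dQ/dP)(P/Q) = (-18)(166.5/354).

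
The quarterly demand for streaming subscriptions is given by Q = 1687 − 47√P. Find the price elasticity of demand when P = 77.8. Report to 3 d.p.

-0.163

At P = 77.8, Q = 1272.440.
dQ/dP = −47/(2√P) = -2.664.
ε = (dQ/dP)(P/Q) = (-2.664)(77.8/1272.440).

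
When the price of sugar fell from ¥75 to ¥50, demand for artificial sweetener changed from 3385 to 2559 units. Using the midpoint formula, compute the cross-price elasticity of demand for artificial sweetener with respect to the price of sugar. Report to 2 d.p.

0.69

ΔQ_x = 2559 − 3385 = -826; ΔP_y = 50 − 75 = -25.
Midpoints: P̄_y = 62.50, Q̄_x = 2972.0.
ε_xy = (ΔQ_x/ΔP_y)(P̄_y/Q̄_x) = (-826/-25)(62.50/2972.0).
ε_xy > 0, so the goods are substitutes.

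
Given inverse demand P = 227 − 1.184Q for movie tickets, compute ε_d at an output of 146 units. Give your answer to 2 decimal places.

-0.31

At Q = 146, P = 227 − 1.184(146) = 54.14.
dP/dQ = −1.184, so dQ/dP = 1/(−1.184) = -0.845.
ε = (dQ/dP)(P/Q) = (-0.845)(54.14/146).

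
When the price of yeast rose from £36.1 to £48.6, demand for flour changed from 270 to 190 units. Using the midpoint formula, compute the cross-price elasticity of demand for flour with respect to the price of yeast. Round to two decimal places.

ΔQ_x = 190 − 270 = -80; ΔP_y = 48.6 − 36.1 = 12.5.
Midpoints: P̄_y = 42.35, Q̄_x = 230.0.
ε_xy = (ΔQ_x/ΔP_y)(P̄_y/Q̄_x) = (-80/12.5)(42.35/230.0).

-1.18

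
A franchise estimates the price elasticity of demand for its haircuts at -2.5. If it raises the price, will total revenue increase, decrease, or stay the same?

decrease

|ε| = 2.50 > 1, so demand is elastic. A price rise therefore reduces total revenue.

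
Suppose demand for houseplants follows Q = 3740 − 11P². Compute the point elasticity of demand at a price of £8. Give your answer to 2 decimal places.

At P = 8, Q = 3036.
dQ/dP = −22P = -176.
ε = (dQ/dP)(P/Q) = (-176)(8/3036).
|ε| < 1, so demand is inelastic at this price.

-0.46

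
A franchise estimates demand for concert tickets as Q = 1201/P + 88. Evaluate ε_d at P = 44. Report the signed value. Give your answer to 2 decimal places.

-0.24

At P = 44, Q = 115.295.
dQ/dP = −1201/P² = -0.620.
ε = (dQ/dP)(P/Q) = (-0.620)(44/115.295).
|ε| < 1, so demand is inelastic at this price.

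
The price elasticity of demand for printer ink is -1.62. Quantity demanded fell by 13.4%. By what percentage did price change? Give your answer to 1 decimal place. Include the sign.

8.3%

%ΔP ≈ %ΔQ / ε = (-13.4%)/(-1.62) = 8.27%.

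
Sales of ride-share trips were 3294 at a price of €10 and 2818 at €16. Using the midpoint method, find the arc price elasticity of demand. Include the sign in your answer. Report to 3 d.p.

ΔQ = 2818 − 3294 = -476; ΔP = 16 − 10 = 6.
Midpoints: P̄ = 13.00, Q̄ = 3056.0.
ε = (ΔQ/ΔP)(P̄/Q̄) = (-476/6)(13.00/3056.0).

-0.337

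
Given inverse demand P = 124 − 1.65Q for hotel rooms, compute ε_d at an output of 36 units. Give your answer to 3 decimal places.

-1.088

At Q = 36, P = 124 − 1.65(36) = 64.60.
dP/dQ = −1.65, so dQ/dP = 1/(−1.65) = -0.606.
ε = (dQ/dP)(P/Q) = (-0.606)(64.60/36).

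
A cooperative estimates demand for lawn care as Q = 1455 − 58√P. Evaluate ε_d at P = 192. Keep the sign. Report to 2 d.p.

At P = 192, Q = 651.328.
dQ/dP = −58/(2√P) = -2.093.
ε = (dQ/dP)(P/Q) = (-2.093)(192/651.328).
|ε| < 1, so demand is inelastic at this price.

-0.62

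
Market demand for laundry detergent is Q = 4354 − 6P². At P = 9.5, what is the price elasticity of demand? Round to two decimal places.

-0.28

At P = 9.5, Q = 3812.500.
dQ/dP = −12P = -114.
ε = (dQ/dP)(P/Q) = (-114)(9.5/3812.500).
|ε| < 1, so demand is inelastic at this price.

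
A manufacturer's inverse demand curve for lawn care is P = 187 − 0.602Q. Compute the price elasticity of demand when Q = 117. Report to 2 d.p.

-1.65

At Q = 117, P = 187 − 0.602(117) = 116.57.
dP/dQ = −0.602, so dQ/dP = 1/(−0.602) = -1.661.
ε = (dQ/dP)(P/Q) = (-1.661)(116.57/117).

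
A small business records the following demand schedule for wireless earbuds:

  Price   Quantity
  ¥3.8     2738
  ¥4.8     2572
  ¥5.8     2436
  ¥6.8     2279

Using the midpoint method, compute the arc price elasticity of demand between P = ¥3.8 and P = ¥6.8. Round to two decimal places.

At P = 3.8, Q = 2738; at P = 6.8, Q = 2279.
ΔQ = -459, ΔP = 3.0. Midpoints: P̄ = 5.30, Q̄ = 2508.5.
ε = (ΔQ/ΔP)(P̄/Q̄) = (-459/3.0)(5.30/2508.5).

-0.32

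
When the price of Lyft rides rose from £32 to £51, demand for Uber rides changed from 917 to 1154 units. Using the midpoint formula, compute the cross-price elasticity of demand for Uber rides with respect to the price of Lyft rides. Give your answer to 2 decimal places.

0.50

ΔQ_x = 1154 − 917 = 237; ΔP_y = 51 − 32 = 19.
Midpoints: P̄_y = 41.50, Q̄_x = 1035.5.
ε_xy = (ΔQ_x/ΔP_y)(P̄_y/Q̄_x) = (237/19)(41.50/1035.5).
ε_xy > 0, so the goods are substitutes.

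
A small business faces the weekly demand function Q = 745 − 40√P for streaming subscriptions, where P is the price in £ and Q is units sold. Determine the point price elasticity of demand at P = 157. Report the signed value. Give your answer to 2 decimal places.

At P = 157, Q = 243.801.
dQ/dP = −40/(2√P) = -1.596.
ε = (dQ/dP)(P/Q) = (-1.596)(157/243.801).

-1.03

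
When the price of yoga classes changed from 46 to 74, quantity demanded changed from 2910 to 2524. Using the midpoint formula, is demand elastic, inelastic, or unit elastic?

Arc ε ≈ -0.304.
|ε| = 0.30 < 1.

inelastic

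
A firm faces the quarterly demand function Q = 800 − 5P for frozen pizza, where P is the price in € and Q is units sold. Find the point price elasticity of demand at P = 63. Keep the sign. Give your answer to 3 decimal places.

-0.649

At P = 63, Q = 485.
dQ/dP = −5.
ε = (dQ/dP)(P/Q) = (-5)(63/485).
|ε| < 1, so demand is inelastic at this price.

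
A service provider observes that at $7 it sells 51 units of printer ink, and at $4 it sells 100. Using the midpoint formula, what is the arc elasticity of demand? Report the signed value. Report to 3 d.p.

ΔQ = 100 − 51 = 49; ΔP = 4 − 7 = -3.
Midpoints: P̄ = 5.50, Q̄ = 75.5.
ε = (ΔQ/ΔP)(P̄/Q̄) = (49/-3)(5.50/75.5).

-1.190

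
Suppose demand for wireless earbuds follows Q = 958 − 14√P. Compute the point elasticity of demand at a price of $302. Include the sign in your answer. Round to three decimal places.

-0.170

At P = 302, Q = 714.706.
dQ/dP = −14/(2√P) = -0.403.
ε = (dQ/dP)(P/Q) = (-0.403)(302/714.706).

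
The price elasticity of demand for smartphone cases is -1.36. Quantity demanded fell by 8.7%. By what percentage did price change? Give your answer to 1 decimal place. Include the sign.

%ΔP ≈ %ΔQ / ε = (-8.7%)/(-1.36) = 6.40%.

6.4%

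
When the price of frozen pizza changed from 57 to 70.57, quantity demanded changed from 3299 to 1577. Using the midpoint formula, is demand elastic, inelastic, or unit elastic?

elastic

Arc ε ≈ -3.320.
|ε| = 3.32 > 1.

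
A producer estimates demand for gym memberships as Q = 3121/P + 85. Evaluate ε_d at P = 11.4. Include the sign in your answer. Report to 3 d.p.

-0.763

At P = 11.4, Q = 358.772.
dQ/dP = −3121/P² = -24.015.
ε = (dQ/dP)(P/Q) = (-24.015)(11.4/358.772).
|ε| < 1, so demand is inelastic at this price.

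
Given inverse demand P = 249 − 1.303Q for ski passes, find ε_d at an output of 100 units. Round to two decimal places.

At Q = 100, P = 249 − 1.303(100) = 118.70.
dP/dQ = −1.303, so dQ/dP = 1/(−1.303) = -0.767.
ε = (dQ/dP)(P/Q) = (-0.767)(118.70/100).

-0.91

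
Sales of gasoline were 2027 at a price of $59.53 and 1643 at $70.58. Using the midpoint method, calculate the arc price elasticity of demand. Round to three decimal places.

-1.232

ΔQ = 1643 − 2027 = -384; ΔP = 70.58 − 59.53 = 11.05.
Midpoints: P̄ = 65.06, Q̄ = 1835.0.
ε = (ΔQ/ΔP)(P̄/Q̄) = (-384/11.05)(65.06/1835.0).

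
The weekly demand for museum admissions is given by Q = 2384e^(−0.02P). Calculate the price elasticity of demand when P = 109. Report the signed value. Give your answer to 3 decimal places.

At P = 109, Q = 269.491.
dQ/dP = −0.02·2384e^(−0.02P) = −0.02Q = -5.390.
ε = (dQ/dP)(P/Q) = (-5.390)(109/269.491).
|ε| > 1, so demand is elastic at this price.

-2.180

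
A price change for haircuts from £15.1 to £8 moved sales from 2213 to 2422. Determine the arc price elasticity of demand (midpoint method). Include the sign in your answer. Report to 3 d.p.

-0.147

ΔQ = 2422 − 2213 = 209; ΔP = 8 − 15.1 = -7.1.
Midpoints: P̄ = 11.55, Q̄ = 2317.5.
ε = (ΔQ/ΔP)(P̄/Q̄) = (209/-7.1)(11.55/2317.5).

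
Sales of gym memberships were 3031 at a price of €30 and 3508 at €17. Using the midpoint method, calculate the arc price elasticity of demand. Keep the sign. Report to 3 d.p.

ΔQ = 3508 − 3031 = 477; ΔP = 17 − 30 = -13.
Midpoints: P̄ = 23.50, Q̄ = 3269.5.
ε = (ΔQ/ΔP)(P̄/Q̄) = (477/-13)(23.50/3269.5).

-0.264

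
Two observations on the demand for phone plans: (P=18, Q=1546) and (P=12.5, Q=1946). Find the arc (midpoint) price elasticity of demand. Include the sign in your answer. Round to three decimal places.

-0.635

ΔQ = 1946 − 1546 = 400; ΔP = 12.5 − 18 = -5.5.
Midpoints: P̄ = 15.25, Q̄ = 1746.0.
ε = (ΔQ/ΔP)(P̄/Q̄) = (400/-5.5)(15.25/1746.0).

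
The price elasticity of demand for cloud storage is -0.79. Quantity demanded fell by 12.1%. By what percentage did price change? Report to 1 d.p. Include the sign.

%ΔP ≈ %ΔQ / ε = (-12.1%)/(-0.79) = 15.32%.

15.3%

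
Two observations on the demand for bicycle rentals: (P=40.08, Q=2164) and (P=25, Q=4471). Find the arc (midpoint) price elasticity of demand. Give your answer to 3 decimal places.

-1.501

ΔQ = 4471 − 2164 = 2307; ΔP = 25 − 40.08 = -15.08.
Midpoints: P̄ = 32.54, Q̄ = 3317.5.
ε = (ΔQ/ΔP)(P̄/Q̄) = (2307/-15.08)(32.54/3317.5).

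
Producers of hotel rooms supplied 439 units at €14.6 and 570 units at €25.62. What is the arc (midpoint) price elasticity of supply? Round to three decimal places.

0.474

ΔQ = 570 − 439 = 131; ΔP = 25.62 − 14.6 = 11.02.
Midpoints: P̄ = 20.11, Q̄ = 504.5.
ε_s = (ΔQ/ΔP)(P̄/Q̄) = (131/11.02)(20.11/504.5).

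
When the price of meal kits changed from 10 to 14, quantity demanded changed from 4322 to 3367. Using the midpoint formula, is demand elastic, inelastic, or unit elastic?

inelastic

Arc ε ≈ -0.745.
|ε| = 0.75 < 1.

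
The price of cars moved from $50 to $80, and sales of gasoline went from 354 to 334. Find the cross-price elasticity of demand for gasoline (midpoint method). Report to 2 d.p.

ΔQ_x = 334 − 354 = -20; ΔP_y = 80 − 50 = 30.
Midpoints: P̄_y = 65.00, Q̄_x = 344.0.
ε_xy = (ΔQ_x/ΔP_y)(P̄_y/Q̄_x) = (-20/30)(65.00/344.0).
ε_xy < 0, so the goods are complements.

-0.13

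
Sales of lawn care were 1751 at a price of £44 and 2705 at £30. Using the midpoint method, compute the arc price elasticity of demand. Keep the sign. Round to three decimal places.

ΔQ = 2705 − 1751 = 954; ΔP = 30 − 44 = -14.
Midpoints: P̄ = 37.00, Q̄ = 2228.0.
ε = (ΔQ/ΔP)(P̄/Q̄) = (954/-14)(37.00/2228.0).

-1.132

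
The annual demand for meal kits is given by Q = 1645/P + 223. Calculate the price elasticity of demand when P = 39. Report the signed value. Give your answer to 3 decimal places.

At P = 39, Q = 265.179.
dQ/dP = −1645/P² = -1.082.
ε = (dQ/dP)(P/Q) = (-1.082)(39/265.179).
|ε| < 1, so demand is inelastic at this price.

-0.159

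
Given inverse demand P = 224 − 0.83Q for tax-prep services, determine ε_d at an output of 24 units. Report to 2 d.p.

At Q = 24, P = 224 − 0.83(24) = 204.08.
dP/dQ = −0.83, so dQ/dP = 1/(−0.83) = -1.205.
ε = (dQ/dP)(P/Q) = (-1.205)(204.08/24).

-10.24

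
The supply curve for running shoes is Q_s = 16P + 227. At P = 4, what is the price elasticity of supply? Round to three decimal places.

0.220

At P = 4, Q_s = 291.
dQ_s/dP = 16.
ε_s = (dQ_s/dP)(P/Q_s) = (16)(4/291).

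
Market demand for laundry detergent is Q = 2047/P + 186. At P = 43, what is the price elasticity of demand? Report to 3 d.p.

-0.204

At P = 43, Q = 233.605.
dQ/dP = −2047/P² = -1.107.
ε = (dQ/dP)(P/Q) = (-1.107)(43/233.605).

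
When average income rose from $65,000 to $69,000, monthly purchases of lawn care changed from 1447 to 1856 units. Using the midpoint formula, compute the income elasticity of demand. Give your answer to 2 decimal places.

4.15

ΔQ = 409, ΔI = 4000. Midpoints: Ī = 67,000, Q̄ = 1651.5.
ε_I = (ΔQ/ΔI)(Ī/Q̄) = (409/4000)(67000/1651.5).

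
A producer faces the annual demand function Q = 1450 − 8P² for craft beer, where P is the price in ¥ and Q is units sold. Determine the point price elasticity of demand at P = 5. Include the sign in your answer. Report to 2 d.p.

-0.32

At P = 5, Q = 1250.
dQ/dP = −16P = -80.
ε = (dQ/dP)(P/Q) = (-80)(5/1250).
|ε| < 1, so demand is inelastic at this price.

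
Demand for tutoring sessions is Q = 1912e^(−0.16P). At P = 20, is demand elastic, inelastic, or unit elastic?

Q = 77.937, dQ/dP = -12.470.
ε = (dQ/dP)(P/Q) ≈ -3.200.
|ε| = 3.20 > 1.

elastic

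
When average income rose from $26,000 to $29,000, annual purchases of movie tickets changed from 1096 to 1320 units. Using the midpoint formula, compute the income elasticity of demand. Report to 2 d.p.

ΔQ = 224, ΔI = 3000. Midpoints: Ī = 27,500, Q̄ = 1208.0.
ε_I = (ΔQ/ΔI)(Ī/Q̄) = (224/3000)(27500/1208.0).

1.70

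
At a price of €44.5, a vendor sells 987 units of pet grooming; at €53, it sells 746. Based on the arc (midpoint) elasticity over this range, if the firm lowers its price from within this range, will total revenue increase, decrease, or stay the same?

Arc ε = (-241/8.5)(48.75/866.5) ≈ -1.595.
|ε| = 1.60 > 1, so demand is elastic. A price cut therefore raises total revenue.

increase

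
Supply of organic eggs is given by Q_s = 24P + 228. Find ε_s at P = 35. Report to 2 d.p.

0.79

At P = 35, Q_s = 1068.
dQ_s/dP = 24.
ε_s = (dQ_s/dP)(P/Q_s) = (24)(35/1068).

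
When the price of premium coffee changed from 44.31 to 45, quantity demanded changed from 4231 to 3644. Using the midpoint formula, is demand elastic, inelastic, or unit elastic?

elastic

Arc ε ≈ -9.648.
|ε| = 9.65 > 1.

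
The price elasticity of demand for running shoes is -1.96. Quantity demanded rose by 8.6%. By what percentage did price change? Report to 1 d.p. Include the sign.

%ΔP ≈ %ΔQ / ε = (8.6%)/(-1.96) = -4.39%.

-4.4%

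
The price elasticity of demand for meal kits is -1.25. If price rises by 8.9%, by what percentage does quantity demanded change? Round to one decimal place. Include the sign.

-11.1%

%ΔQ ≈ ε × %ΔP = (-1.25)(8.9%) = -11.12%.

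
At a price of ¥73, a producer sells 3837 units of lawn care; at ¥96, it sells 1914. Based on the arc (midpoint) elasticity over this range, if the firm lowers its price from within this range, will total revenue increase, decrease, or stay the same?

increase

Arc ε = (-1923/23)(84.50/2875.5) ≈ -2.457.
|ε| = 2.46 > 1, so demand is elastic. A price cut therefore raises total revenue.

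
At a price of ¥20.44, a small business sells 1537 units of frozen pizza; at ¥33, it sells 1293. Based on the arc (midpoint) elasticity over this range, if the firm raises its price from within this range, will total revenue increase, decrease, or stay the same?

Arc ε = (-244/12.56)(26.72/1415.0) ≈ -0.367.
|ε| = 0.37 < 1, so demand is inelastic. A price rise therefore raises total revenue.

increase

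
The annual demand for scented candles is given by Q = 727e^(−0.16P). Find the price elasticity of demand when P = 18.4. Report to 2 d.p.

-2.94

At P = 18.4, Q = 38.280.
dQ/dP = −0.16·727e^(−0.16P) = −0.16Q = -6.125.
ε = (dQ/dP)(P/Q) = (-6.125)(18.4/38.280).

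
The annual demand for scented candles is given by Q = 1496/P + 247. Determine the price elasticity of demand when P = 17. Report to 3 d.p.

-0.263

At P = 17, Q = 335.
dQ/dP = −1496/P² = -5.176.
ε = (dQ/dP)(P/Q) = (-5.176)(17/335).
|ε| < 1, so demand is inelastic at this price.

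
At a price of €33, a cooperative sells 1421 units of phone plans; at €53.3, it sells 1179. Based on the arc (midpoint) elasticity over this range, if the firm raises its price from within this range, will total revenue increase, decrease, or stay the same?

increase

Arc ε = (-242/20.3)(43.15/1300.0) ≈ -0.396.
|ε| = 0.40 < 1, so demand is inelastic. A price rise therefore raises total revenue.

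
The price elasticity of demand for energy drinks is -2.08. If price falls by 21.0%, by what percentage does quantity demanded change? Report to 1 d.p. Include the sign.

%ΔQ ≈ ε × %ΔP = (-2.08)(-21.0%) = 43.68%.

43.7%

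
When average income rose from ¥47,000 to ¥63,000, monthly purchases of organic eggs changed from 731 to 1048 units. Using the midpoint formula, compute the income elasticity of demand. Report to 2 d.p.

ΔQ = 317, ΔI = 16000. Midpoints: Ī = 55,000, Q̄ = 889.5.
ε_I = (ΔQ/ΔI)(Ī/Q̄) = (317/16000)(55000/889.5).

1.23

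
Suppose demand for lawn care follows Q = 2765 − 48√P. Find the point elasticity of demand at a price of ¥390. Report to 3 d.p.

-0.261

At P = 390, Q = 1817.076.
dQ/dP = −48/(2√P) = -1.215.
ε = (dQ/dP)(P/Q) = (-1.215)(390/1817.076).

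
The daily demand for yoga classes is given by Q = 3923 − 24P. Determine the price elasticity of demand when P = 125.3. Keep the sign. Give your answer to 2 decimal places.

-3.28

At P = 125.3, Q = 915.800.
dQ/dP = −24.
ε = (dQ/dP)(P/Q) = (-24)(125.3/915.800).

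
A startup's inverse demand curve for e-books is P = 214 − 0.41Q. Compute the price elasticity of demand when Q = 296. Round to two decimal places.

-0.76

At Q = 296, P = 214 − 0.41(296) = 92.64.
dP/dQ = −0.41, so dQ/dP = 1/(−0.41) = -2.439.
ε = (dQ/dP)(P/Q) = (-2.439)(92.64/296).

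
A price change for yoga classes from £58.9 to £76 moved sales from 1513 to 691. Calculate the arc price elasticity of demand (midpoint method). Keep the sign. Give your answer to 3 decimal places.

ΔQ = 691 − 1513 = -822; ΔP = 76 − 58.9 = 17.1.
Midpoints: P̄ = 67.45, Q̄ = 1102.0.
ε = (ΔQ/ΔP)(P̄/Q̄) = (-822/17.1)(67.45/1102.0).

-2.942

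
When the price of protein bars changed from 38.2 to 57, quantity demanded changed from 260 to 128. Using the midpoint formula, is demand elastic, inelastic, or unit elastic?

Arc ε ≈ -1.723.
|ε| = 1.72 > 1.

elastic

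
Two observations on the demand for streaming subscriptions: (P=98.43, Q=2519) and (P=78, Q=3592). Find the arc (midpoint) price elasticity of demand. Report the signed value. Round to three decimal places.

-1.516

ΔQ = 3592 − 2519 = 1073; ΔP = 78 − 98.43 = -20.43.
Midpoints: P̄ = 88.22, Q̄ = 3055.5.
ε = (ΔQ/ΔP)(P̄/Q̄) = (1073/-20.43)(88.22/3055.5).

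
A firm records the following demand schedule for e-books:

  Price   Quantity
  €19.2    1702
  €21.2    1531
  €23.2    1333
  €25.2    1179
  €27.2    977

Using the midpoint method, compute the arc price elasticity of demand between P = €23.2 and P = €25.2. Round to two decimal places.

At P = 23.2, Q = 1333; at P = 25.2, Q = 1179.
ΔQ = -154, ΔP = 2.0. Midpoints: P̄ = 24.20, Q̄ = 1256.0.
ε = (ΔQ/ΔP)(P̄/Q̄) = (-154/2.0)(24.20/1256.0).

-1.48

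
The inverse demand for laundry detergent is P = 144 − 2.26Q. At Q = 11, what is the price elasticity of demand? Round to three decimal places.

At Q = 11, P = 144 − 2.26(11) = 119.14.
dP/dQ = −2.26, so dQ/dP = 1/(−2.26) = -0.442.
ε = (dQ/dP)(P/Q) = (-0.442)(119.14/11).

-4.792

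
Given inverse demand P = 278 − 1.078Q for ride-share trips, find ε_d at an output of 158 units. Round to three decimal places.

-0.632

At Q = 158, P = 278 − 1.078(158) = 107.68.
dP/dQ = −1.078, so dQ/dP = 1/(−1.078) = -0.928.
ε = (dQ/dP)(P/Q) = (-0.928)(107.68/158).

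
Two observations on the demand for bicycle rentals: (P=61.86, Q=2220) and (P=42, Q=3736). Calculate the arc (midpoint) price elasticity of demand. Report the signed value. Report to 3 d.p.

-1.331

ΔQ = 3736 − 2220 = 1516; ΔP = 42 − 61.86 = -19.86.
Midpoints: P̄ = 51.93, Q̄ = 2978.0.
ε = (ΔQ/ΔP)(P̄/Q̄) = (1516/-19.86)(51.93/2978.0).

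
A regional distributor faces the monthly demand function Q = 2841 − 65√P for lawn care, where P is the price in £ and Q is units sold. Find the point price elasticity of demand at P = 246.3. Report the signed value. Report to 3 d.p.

-0.280

At P = 246.3, Q = 1820.893.
dQ/dP = −65/(2√P) = -2.071.
ε = (dQ/dP)(P/Q) = (-2.071)(246.3/1820.893).
|ε| < 1, so demand is inelastic at this price.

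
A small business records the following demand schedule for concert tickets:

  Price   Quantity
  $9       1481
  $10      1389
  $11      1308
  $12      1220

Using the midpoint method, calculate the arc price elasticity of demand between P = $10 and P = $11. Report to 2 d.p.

-0.63

At P = 10, Q = 1389; at P = 11, Q = 1308.
ΔQ = -81, ΔP = 1. Midpoints: P̄ = 10.50, Q̄ = 1348.5.
ε = (ΔQ/ΔP)(P̄/Q̄) = (-81/1)(10.50/1348.5).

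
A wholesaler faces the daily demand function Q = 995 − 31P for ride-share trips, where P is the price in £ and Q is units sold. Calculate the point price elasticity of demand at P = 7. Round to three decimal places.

-0.279

At P = 7, Q = 778.
dQ/dP = −31.
ε = (dQ/dP)(P/Q) = (-31)(7/778).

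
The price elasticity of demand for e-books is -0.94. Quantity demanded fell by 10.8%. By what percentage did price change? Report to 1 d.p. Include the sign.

11.5%

%ΔP ≈ %ΔQ / ε = (-10.8%)/(-0.94) = 11.49%.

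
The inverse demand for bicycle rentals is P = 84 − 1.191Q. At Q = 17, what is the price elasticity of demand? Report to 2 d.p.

At Q = 17, P = 84 − 1.191(17) = 63.75.
dP/dQ = −1.191, so dQ/dP = 1/(−1.191) = -0.840.
ε = (dQ/dP)(P/Q) = (-0.840)(63.75/17).

-3.15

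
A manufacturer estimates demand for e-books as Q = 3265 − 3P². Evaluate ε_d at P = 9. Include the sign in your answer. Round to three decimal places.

-0.161

At P = 9, Q = 3022.
dQ/dP = −6P = -54.
ε = (dQ/dP)(P/Q) = (-54)(9/3022).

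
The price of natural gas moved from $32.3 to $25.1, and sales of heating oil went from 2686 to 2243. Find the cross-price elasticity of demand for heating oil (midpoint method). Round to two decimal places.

0.72

ΔQ_x = 2243 − 2686 = -443; ΔP_y = 25.1 − 32.3 = -7.2.
Midpoints: P̄_y = 28.70, Q̄_x = 2464.5.
ε_xy = (ΔQ_x/ΔP_y)(P̄_y/Q̄_x) = (-443/-7.2)(28.70/2464.5).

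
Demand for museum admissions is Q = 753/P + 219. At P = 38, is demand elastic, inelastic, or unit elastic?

inelastic

Q = 238.816, dQ/dP = -0.521.
ε = (dQ/dP)(P/Q) ≈ -0.083.
|ε| = 0.08 < 1.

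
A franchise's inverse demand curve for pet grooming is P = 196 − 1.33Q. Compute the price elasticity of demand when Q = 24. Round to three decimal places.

At Q = 24, P = 196 − 1.33(24) = 164.08.
dP/dQ = −1.33, so dQ/dP = 1/(−1.33) = -0.752.
ε = (dQ/dP)(P/Q) = (-0.752)(164.08/24).

-5.140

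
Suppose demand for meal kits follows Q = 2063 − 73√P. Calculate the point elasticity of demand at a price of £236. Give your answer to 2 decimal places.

At P = 236, Q = 941.553.
dQ/dP = −73/(2√P) = -2.376.
ε = (dQ/dP)(P/Q) = (-2.376)(236/941.553).

-0.60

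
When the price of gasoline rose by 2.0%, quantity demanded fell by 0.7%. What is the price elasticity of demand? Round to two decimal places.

ε = %ΔQ / %ΔP = (-0.7)/(2.0) = -0.350.

-0.35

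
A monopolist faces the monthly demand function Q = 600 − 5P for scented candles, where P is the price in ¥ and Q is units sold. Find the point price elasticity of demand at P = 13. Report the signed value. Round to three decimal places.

-0.121

At P = 13, Q = 535.
dQ/dP = −5.
ε = (dQ/dP)(P/Q) = (-5)(13/535).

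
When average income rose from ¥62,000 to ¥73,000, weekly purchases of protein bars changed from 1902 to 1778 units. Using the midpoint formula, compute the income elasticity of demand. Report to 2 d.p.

ΔQ = -124, ΔI = 11000. Midpoints: Ī = 67,500, Q̄ = 1840.0.
ε_I = (ΔQ/ΔI)(Ī/Q̄) = (-124/11000)(67500/1840.0).
ε_I < 0, so the good is inferior.

-0.41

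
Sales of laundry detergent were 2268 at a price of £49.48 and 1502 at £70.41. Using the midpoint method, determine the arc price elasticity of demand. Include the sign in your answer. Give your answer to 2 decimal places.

-1.16

ΔQ = 1502 − 2268 = -766; ΔP = 70.41 − 49.48 = 20.93.
Midpoints: P̄ = 59.94, Q̄ = 1885.0.
ε = (ΔQ/ΔP)(P̄/Q̄) = (-766/20.93)(59.94/1885.0).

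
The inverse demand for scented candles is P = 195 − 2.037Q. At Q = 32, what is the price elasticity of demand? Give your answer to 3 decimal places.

-1.992

At Q = 32, P = 195 − 2.037(32) = 129.82.
dP/dQ = −2.037, so dQ/dP = 1/(−2.037) = -0.491.
ε = (dQ/dP)(P/Q) = (-0.491)(129.82/32).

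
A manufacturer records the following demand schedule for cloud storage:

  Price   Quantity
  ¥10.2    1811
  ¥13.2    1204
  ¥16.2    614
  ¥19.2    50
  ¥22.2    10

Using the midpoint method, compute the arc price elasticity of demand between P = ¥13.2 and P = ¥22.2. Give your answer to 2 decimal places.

-3.87

At P = 13.2, Q = 1204; at P = 22.2, Q = 10.
ΔQ = -1194, ΔP = 9.0. Midpoints: P̄ = 17.70, Q̄ = 607.0.
ε = (ΔQ/ΔP)(P̄/Q̄) = (-1194/9.0)(17.70/607.0).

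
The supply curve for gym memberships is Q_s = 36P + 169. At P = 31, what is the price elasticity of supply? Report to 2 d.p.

At P = 31, Q_s = 1285.
dQ_s/dP = 36.
ε_s = (dQ_s/dP)(P/Q_s) = (36)(31/1285).

0.87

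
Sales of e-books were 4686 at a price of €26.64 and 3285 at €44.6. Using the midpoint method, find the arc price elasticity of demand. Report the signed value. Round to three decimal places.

ΔQ = 3285 − 4686 = -1401; ΔP = 44.6 − 26.64 = 17.96.
Midpoints: P̄ = 35.62, Q̄ = 3985.5.
ε = (ΔQ/ΔP)(P̄/Q̄) = (-1401/17.96)(35.62/3985.5).

-0.697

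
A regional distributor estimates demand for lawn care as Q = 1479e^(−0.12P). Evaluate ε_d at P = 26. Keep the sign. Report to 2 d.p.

At P = 26, Q = 65.308.
dQ/dP = −0.12·1479e^(−0.12P) = −0.12Q = -7.837.
ε = (dQ/dP)(P/Q) = (-7.837)(26/65.308).
|ε| > 1, so demand is elastic at this price.

-3.12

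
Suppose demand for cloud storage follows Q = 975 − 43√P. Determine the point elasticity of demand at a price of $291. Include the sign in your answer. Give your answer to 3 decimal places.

-1.519

At P = 291, Q = 241.475.
dQ/dP = −43/(2√P) = -1.260.
ε = (dQ/dP)(P/Q) = (-1.260)(291/241.475).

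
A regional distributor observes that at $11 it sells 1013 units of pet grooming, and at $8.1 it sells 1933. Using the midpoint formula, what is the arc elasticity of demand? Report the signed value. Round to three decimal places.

-2.057

ΔQ = 1933 − 1013 = 920; ΔP = 8.1 − 11 = -2.9.
Midpoints: P̄ = 9.55, Q̄ = 1473.0.
ε = (ΔQ/ΔP)(P̄/Q̄) = (920/-2.9)(9.55/1473.0).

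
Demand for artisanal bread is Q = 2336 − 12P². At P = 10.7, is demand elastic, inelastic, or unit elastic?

Q = 962.120, dQ/dP = -256.800.
ε = (dQ/dP)(P/Q) ≈ -2.856.
|ε| = 2.86 > 1.

elastic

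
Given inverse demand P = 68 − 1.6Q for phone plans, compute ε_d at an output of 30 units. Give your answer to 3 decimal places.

-0.417

At Q = 30, P = 68 − 1.6(30) = 20.00.
dP/dQ = −1.6, so dQ/dP = 1/(−1.6) = -0.625.
ε = (dQ/dP)(P/Q) = (-0.625)(20.00/30).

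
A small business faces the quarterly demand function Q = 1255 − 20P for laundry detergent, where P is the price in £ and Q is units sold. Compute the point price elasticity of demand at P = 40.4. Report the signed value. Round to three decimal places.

At P = 40.4, Q = 447.
dQ/dP = −20.
ε = (dQ/dP)(P/Q) = (-20)(40.4/447).
|ε| > 1, so demand is elastic at this price.

-1.808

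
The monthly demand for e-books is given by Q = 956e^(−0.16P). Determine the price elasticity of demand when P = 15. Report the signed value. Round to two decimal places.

At P = 15, Q = 86.726.
dQ/dP = −0.16·956e^(−0.16P) = −0.16Q = -13.876.
ε = (dQ/dP)(P/Q) = (-13.876)(15/86.726).

-2.40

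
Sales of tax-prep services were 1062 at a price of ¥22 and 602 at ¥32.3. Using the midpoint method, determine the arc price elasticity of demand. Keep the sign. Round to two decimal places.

ΔQ = 602 − 1062 = -460; ΔP = 32.3 − 22 = 10.3.
Midpoints: P̄ = 27.15, Q̄ = 832.0.
ε = (ΔQ/ΔP)(P̄/Q̄) = (-460/10.3)(27.15/832.0).

-1.46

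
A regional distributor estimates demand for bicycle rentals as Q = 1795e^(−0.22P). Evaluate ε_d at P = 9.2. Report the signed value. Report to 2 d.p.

At P = 9.2, Q = 237.166.
dQ/dP = −0.22·1795e^(−0.22P) = −0.22Q = -52.177.
ε = (dQ/dP)(P/Q) = (-52.177)(9.2/237.166).

-2.02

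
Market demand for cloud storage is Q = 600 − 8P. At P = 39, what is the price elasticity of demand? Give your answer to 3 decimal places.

At P = 39, Q = 288.
dQ/dP = −8.
ε = (dQ/dP)(P/Q) = (-8)(39/288).

-1.083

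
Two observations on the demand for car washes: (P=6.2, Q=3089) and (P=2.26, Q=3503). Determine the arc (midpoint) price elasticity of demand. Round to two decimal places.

-0.13

ΔQ = 3503 − 3089 = 414; ΔP = 2.26 − 6.2 = -3.94.
Midpoints: P̄ = 4.23, Q̄ = 3296.0.
ε = (ΔQ/ΔP)(P̄/Q̄) = (414/-3.94)(4.23/3296.0).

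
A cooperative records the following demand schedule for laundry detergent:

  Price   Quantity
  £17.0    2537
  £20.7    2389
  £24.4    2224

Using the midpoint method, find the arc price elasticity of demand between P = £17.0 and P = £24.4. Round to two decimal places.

At P = 17.0, Q = 2537; at P = 24.4, Q = 2224.
ΔQ = -313, ΔP = 7.4. Midpoints: P̄ = 20.70, Q̄ = 2380.5.
ε = (ΔQ/ΔP)(P̄/Q̄) = (-313/7.4)(20.70/2380.5).

-0.37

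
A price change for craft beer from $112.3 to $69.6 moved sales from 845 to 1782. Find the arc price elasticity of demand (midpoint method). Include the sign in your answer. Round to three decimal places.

-1.519

ΔQ = 1782 − 845 = 937; ΔP = 69.6 − 112.3 = -42.7.
Midpoints: P̄ = 90.95, Q̄ = 1313.5.
ε = (ΔQ/ΔP)(P̄/Q̄) = (937/-42.7)(90.95/1313.5).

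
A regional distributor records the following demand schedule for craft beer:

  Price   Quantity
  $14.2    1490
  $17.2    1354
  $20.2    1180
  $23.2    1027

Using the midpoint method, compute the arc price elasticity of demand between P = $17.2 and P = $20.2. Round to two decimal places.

At P = 17.2, Q = 1354; at P = 20.2, Q = 1180.
ΔQ = -174, ΔP = 3.0. Midpoints: P̄ = 18.70, Q̄ = 1267.0.
ε = (ΔQ/ΔP)(P̄/Q̄) = (-174/3.0)(18.70/1267.0).

-0.86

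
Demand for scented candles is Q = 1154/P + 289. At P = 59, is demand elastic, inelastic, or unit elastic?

Q = 308.559, dQ/dP = -0.332.
ε = (dQ/dP)(P/Q) ≈ -0.063.
|ε| = 0.06 < 1.

inelastic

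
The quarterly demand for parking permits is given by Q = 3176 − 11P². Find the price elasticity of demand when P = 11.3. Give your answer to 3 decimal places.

-1.586

At P = 11.3, Q = 1771.410.
dQ/dP = −22P = -248.600.
ε = (dQ/dP)(P/Q) = (-248.600)(11.3/1771.410).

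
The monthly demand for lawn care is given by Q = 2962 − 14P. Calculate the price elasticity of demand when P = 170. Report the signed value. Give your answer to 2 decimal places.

At P = 170, Q = 582.
dQ/dP = −14.
ε = (dQ/dP)(P/Q) = (-14)(170/582).
|ε| > 1, so demand is elastic at this price.

-4.09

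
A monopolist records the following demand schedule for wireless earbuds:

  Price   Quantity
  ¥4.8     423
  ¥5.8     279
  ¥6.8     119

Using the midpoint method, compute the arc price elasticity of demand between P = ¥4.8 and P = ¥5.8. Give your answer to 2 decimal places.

At P = 4.8, Q = 423; at P = 5.8, Q = 279.
ΔQ = -144, ΔP = 1.0. Midpoints: P̄ = 5.30, Q̄ = 351.0.
ε = (ΔQ/ΔP)(P̄/Q̄) = (-144/1.0)(5.30/351.0).

-2.17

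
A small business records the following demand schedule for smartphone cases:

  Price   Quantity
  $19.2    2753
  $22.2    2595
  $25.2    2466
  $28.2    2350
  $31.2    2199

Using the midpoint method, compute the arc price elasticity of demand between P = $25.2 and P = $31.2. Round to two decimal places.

At P = 25.2, Q = 2466; at P = 31.2, Q = 2199.
ΔQ = -267, ΔP = 6.0. Midpoints: P̄ = 28.20, Q̄ = 2332.5.
ε = (ΔQ/ΔP)(P̄/Q̄) = (-267/6.0)(28.20/2332.5).

-0.54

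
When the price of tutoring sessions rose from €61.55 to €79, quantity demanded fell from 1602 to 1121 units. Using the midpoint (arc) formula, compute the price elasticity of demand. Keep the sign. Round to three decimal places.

ΔQ = 1121 − 1602 = -481; ΔP = 79 − 61.55 = 17.45.
Midpoints: P̄ = 70.28, Q̄ = 1361.5.
ε = (ΔQ/ΔP)(P̄/Q̄) = (-481/17.45)(70.28/1361.5).

-1.423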